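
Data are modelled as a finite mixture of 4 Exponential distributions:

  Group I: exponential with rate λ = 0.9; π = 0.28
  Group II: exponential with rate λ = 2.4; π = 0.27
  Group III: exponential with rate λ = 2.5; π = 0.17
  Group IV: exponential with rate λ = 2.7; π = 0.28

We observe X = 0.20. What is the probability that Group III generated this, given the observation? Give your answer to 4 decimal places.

0.1968

By Bayes' theorem, P(k | x) = w_k f_k(x) / Σ_j w_j f_j(x).
Component likelihoods at x = 0.20:
  L_I = 0.9·e^(−0.9·0.20) = 0.9·e^(−0.1800) = 0.751743
  L_II = 2.4·e^(−2.4·0.20) = 2.4·e^(−0.4800) = 1.48508
  L_III = 2.5·e^(−2.5·0.20) = 2.5·e^(−0.5000) = 1.51633
  L_IV = 2.7·e^(−2.7·0.20) = 2.7·e^(−0.5400) = 1.57342
Multiply by the mixture weights:
  w_I·L_I = 0.28 × 0.751743 = 0.210488
  w_II·L_II = 0.27 × 1.48508 = 0.400972
  w_III·L_III = 0.17 × 1.51633 = 0.257776
  w_IV·L_IV = 0.28 × 1.57342 = 0.440558
Denominator: 0.210488 + 0.400972 + 0.257776 + 0.440558 = 1.30979
So the posterior for Group III is 0.257776 / 1.30979 ≈ 0.1968.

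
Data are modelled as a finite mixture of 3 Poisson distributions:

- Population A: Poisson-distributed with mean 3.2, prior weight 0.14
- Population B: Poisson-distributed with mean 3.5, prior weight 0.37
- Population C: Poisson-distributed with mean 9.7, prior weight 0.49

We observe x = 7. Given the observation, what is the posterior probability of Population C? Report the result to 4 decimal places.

0.7262

The responsibility of component k is π_k f_k(x) divided by Σ_j π_j f_j(x).
Poisson probabilities:
  L_A = e^(−3.2)·3.2^7/7! = 0.0277893
  L_B = e^(−3.5)·3.5^7/7! = 0.0385492
  L_C = e^(−9.7)·9.7^7/7! = 0.0982461
Multiply by the mixture weights:
  π_A·L_A = 0.14 × 0.0277893 = 0.0038905
  π_B·L_B = 0.37 × 0.0385492 = 0.0142632
  π_C·L_C = 0.49 × 0.0982461 = 0.0481406
Marginal: 0.0038905 + 0.0142632 + 0.0481406 = 0.0662943
So the posterior for Population C is 0.0481406 / 0.0662943 ≈ 0.7262.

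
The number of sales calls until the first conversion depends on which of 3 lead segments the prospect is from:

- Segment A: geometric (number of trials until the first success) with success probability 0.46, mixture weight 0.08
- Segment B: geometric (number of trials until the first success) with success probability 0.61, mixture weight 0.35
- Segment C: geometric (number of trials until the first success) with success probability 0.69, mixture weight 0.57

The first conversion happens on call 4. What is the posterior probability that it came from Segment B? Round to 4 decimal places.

By Bayes' theorem, P(k | x) = P(Z=k) f_k(x) / Σ_j P(Z=j) f_j(x).
Evaluate each component's likelihood at the observed value:
  p_A = 0.0724334
  p_B = 0.0361846
  p_C = 0.0205558
Weight by the priors:
  P(Z=A)·p_A = 0.08 × 0.0724334 = 0.00579468
  P(Z=B)·p_B = 0.35 × 0.0361846 = 0.0126646
  P(Z=C)·p_C = 0.57 × 0.0205558 = 0.0117168
Marginal: 0.00579468 + 0.0126646 + 0.0117168 = 0.0301761
P(Segment B | 4) = 0.0126646 / 0.0301761 ≈ 0.4197

0.4197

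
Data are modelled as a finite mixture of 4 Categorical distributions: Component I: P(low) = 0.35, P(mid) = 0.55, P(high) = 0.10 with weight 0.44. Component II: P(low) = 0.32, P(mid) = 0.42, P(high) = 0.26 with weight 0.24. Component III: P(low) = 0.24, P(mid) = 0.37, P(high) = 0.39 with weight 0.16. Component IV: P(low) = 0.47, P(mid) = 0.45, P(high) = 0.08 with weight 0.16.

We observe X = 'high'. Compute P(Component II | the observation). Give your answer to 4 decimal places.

0.3436

Apply Bayes' rule: the posterior for each component is proportional to its prior times its likelihood at x.
Component likelihoods at x = 'high':
  f_I = 0.1
  f_II = 0.26
  f_III = 0.39
  f_IV = 0.08
Weight by the priors:
  π_I·f_I = 0.44 × 0.1 = 0.044
  π_II·f_II = 0.24 × 0.26 = 0.0624
  π_III·f_III = 0.16 × 0.39 = 0.0624
  π_IV·f_IV = 0.16 × 0.08 = 0.0128
Sum: 0.044 + 0.0624 + 0.0624 + 0.0128 = 0.1816
P(Component II | x) = 0.0624 / 0.1816 ≈ 0.3436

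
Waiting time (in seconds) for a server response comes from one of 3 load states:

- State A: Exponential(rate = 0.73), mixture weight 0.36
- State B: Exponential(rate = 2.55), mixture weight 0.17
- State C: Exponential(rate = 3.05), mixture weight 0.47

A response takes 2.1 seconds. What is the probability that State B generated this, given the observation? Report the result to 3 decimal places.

Apply Bayes' rule: the posterior for each component is proportional to its prior times its likelihood at x.
Evaluate each component's likelihood at the observed value:
  f_A = 0.157598
  f_B = 0.0120474
  f_C = 0.00504247
Prior × likelihood for each component:
  w_A·f_A = 0.36 × 0.157598 = 0.0567351
  w_B·f_B = 0.17 × 0.0120474 = 0.00204806
  w_C·f_C = 0.47 × 0.00504247 = 0.00236996
Denominator: 0.0567351 + 0.00204806 + 0.00236996 = 0.0611531
P(State B | 2.1 seconds) = 0.00204806 / 0.0611531 ≈ 0.033

0.033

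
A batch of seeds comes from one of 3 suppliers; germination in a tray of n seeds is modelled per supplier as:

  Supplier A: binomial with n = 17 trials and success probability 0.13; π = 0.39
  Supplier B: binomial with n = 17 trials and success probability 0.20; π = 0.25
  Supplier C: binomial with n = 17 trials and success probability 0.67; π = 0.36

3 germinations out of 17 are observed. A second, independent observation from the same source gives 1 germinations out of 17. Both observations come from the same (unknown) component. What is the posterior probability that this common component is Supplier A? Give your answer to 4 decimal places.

0.7752

Posterior ∝ prior × likelihood, so P(k | x) ∝ w_k f_k(x); normalise over all components.
Since both observations come from the same component, the likelihood for component k is f_k(x₁)·f_k(x₂).
  f_A = [0.212622] × [0.238068] = 0.0506184
  f_B = [0.239254] × [0.0957015] = 0.0228969
  f_C = [3.71474e-05] × [2.25293e-07] = 8.36903e-12
Prior × likelihood for each component:
  w_A·f_A = 0.39 × 0.0506184 = 0.0197412
  w_B·f_B = 0.25 × 0.0228969 = 0.00572423
  w_C·f_C = 0.36 × 8.36903e-12 = 3.01285e-12
Evidence: 0.0197412 + 0.00572423 + 3.01285e-12 = 0.0254654
Responsibility of Supplier A: 0.0197412 / 0.0254654 ≈ 0.7752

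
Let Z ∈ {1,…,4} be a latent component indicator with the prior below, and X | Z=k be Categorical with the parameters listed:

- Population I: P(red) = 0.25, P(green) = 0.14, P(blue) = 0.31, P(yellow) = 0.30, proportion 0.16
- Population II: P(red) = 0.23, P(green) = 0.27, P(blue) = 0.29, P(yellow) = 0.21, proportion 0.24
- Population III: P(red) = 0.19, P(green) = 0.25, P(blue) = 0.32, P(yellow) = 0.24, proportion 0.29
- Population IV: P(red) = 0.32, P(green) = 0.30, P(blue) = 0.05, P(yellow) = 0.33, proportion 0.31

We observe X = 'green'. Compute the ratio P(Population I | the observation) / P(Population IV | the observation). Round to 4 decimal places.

Since P(k|x) ∝ P(Z=k) f_k(x), the posterior odds are P(Z=i) f_i(x) / (P(Z=j) f_j(x)).
Component likelihoods at x = 'green':
  p_I = 0.14
  p_II = 0.27
  p_III = 0.25
  p_IV = 0.3
Posterior odds = (P(Z=I)·p_I) / (P(Z=IV)·p_IV) = (0.16·0.14) / (0.31·0.3) = 0.0224 / 0.093 ≈ 0.2409

0.2409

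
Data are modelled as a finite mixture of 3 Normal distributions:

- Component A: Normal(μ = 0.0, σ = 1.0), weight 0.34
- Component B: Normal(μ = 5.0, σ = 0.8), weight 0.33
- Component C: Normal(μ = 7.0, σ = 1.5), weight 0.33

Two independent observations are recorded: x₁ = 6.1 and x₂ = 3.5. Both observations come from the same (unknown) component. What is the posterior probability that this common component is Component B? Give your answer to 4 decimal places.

0.8110

Apply Bayes' rule: the posterior for each component is proportional to its prior times its likelihood at x.
Since both observations come from the same component, the likelihood for component k is f_k(x₁)·f_k(x₂).
  p_A = [3.31788e-09] × [0.000872683] = 2.89546e-12
  p_B = [0.193765] × [0.0859828] = 0.0166605
  p_C = [0.22215] × [0.0174813] = 0.00388346
Weight by the priors:
  P(Z=A)·p_A = 0.34 × 2.89546e-12 = 9.84456e-13
  P(Z=B)·p_B = 0.33 × 0.0166605 = 0.00549796
  P(Z=C)·p_C = 0.33 × 0.00388346 = 0.00128154
Marginal: 9.84456e-13 + 0.00549796 + 0.00128154 = 0.0067795
P(Component B | x₁, x₂) = 0.00549796 / 0.0067795 ≈ 0.8110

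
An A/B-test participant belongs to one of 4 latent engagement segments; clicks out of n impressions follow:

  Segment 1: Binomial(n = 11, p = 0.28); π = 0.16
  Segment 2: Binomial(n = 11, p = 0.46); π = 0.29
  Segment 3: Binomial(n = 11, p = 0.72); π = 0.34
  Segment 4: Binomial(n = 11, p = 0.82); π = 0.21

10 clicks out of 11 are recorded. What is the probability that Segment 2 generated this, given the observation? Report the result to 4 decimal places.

0.0075

Apply Bayes' rule: the posterior for each component is proportional to its prior times its likelihood at x.
Evaluate each component's likelihood at the observed value:
  f_1 = 2.34588e-05
  f_2 = 0.00251979
  f_3 = 0.115312
  f_4 = 0.272147
Multiply by the mixture weights:
  P(Z=1)·f_1 = 0.16 × 2.34588e-05 = 3.75341e-06
  P(Z=2)·f_2 = 0.29 × 0.00251979 = 0.00073074
  P(Z=3)·f_3 = 0.34 × 0.115312 = 0.0392062
  P(Z=4)·f_4 = 0.21 × 0.272147 = 0.0571509
Denominator: 3.75341e-06 + 0.00073074 + 0.0392062 + 0.0571509 = 0.0970916
So the posterior for Segment 2 is 0.00073074 / 0.0970916 ≈ 0.0075.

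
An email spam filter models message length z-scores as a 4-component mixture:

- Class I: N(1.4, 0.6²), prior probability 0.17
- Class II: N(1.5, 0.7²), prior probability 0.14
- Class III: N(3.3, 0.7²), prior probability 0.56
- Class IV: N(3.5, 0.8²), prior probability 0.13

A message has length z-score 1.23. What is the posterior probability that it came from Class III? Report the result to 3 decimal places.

Posterior ∝ prior × likelihood, so P(k | x) ∝ π_k f_k(x); normalise over all components.
Evaluate each component's likelihood at the observed value:
  p_I = (1/(0.6·√(2π)))·exp(−(1.23−1.4)²/(2·0.6²)) = 0.664904·exp(-0.04014) = 0.638744
  p_II = (1/(0.7·√(2π)))·exp(−(1.23−1.5)²/(2·0.7²)) = 0.569918·exp(-0.07439) = 0.529061
  p_III = (1/(0.7·√(2π)))·exp(−(1.23−3.3)²/(2·0.7²)) = 0.569918·exp(-4.37235) = 0.00719326
  p_IV = (1/(0.8·√(2π)))·exp(−(1.23−3.5)²/(2·0.8²)) = 0.498678·exp(-4.02570) = 0.00890183
Multiply by the mixture weights:
  π_I·p_I = 0.17 × 0.638744 = 0.108586
  π_II·p_II = 0.14 × 0.529061 = 0.0740686
  π_III·p_III = 0.56 × 0.00719326 = 0.00402823
  π_IV·p_IV = 0.13 × 0.00890183 = 0.00115724
Sum: 0.108586 + 0.0740686 + 0.00402823 + 0.00115724 = 0.18784
So the posterior for Class III is 0.00402823 / 0.18784 ≈ 0.021.

0.021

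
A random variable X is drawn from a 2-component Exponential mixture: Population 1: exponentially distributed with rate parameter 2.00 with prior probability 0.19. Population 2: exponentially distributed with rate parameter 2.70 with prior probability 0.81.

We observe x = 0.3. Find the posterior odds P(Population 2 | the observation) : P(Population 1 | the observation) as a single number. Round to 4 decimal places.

Since P(k|x) ∝ π_k f_k(x), the posterior odds are π_i f_i(x) / (π_j f_j(x)).
Evaluate each component's likelihood at the observed value:
  f_1 = 1.09762
  f_2 = 1.20112
0.972905 / 0.208548 ≈ 4.6651

4.6651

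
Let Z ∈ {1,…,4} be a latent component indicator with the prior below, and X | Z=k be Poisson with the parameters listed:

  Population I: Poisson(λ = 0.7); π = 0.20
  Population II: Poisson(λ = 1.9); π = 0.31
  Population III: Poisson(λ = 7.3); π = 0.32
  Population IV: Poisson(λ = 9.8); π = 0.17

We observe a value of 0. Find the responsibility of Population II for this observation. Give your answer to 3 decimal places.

0.318

Apply Bayes' rule: the posterior for each component is proportional to its prior times its likelihood at x.
Poisson probabilities:
  L_I = 0.496585
  L_II = 0.149569
  L_III = 0.000675539
  L_IV = 5.54516e-05
Multiply by the mixture weights:
  w_I·L_I = 0.20 × 0.496585 = 0.0993171
  w_II·L_II = 0.31 × 0.149569 = 0.0463663
  w_III·L_III = 0.32 × 0.000675539 = 0.000216172
  w_IV·L_IV = 0.17 × 5.54516e-05 = 9.42677e-06
Normaliser: 0.0993171 + 0.0463663 + 0.000216172 + 9.42677e-06 = 0.145909
P(Population II | 0) ≈ 0.318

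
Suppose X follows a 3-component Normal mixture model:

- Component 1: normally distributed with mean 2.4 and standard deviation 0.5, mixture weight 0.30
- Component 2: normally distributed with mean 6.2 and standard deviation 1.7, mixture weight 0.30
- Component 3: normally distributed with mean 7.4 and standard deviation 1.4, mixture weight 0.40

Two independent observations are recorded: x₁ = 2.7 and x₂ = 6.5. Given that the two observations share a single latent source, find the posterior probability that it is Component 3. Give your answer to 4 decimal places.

By Bayes' theorem, P(k | x) = w_k f_k(x) / Σ_j w_j f_j(x).
Since both observations come from the same component, the likelihood for component k is f_k(x₁)·f_k(x₂).
  f_1 = [0.666449] × [1.99968e-15] = 1.33268e-15
  f_2 = [0.0281856] × [0.231046] = 0.00651218
  f_3 = [0.00101729] × [0.231762] = 0.000235769
Multiply by the mixture weights:
  w_1·f_1 = 0.30 × 1.33268e-15 = 3.99805e-16
  w_2·f_2 = 0.30 × 0.00651218 = 0.00195365
  w_3·f_3 = 0.40 × 0.000235769 = 9.43076e-05
Evidence: 3.99805e-16 + 0.00195365 + 9.43076e-05 = 0.00204796
Responsibility of Component 3: 9.43076e-05 / 0.00204796 ≈ 0.0460

0.0460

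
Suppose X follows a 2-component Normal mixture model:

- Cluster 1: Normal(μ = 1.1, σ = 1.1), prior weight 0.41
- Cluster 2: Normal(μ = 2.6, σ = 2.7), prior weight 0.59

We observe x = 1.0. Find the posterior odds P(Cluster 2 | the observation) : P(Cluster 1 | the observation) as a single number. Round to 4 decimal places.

Posterior odds = (π_i f_i(x)) / (π_j f_j(x)); the normalising sum cancels.
Evaluate each component's likelihood at the observed value:
  L_1 = 0.361179
  L_2 = 0.123963
0.0731381 / 0.148083 ≈ 0.4939

0.4939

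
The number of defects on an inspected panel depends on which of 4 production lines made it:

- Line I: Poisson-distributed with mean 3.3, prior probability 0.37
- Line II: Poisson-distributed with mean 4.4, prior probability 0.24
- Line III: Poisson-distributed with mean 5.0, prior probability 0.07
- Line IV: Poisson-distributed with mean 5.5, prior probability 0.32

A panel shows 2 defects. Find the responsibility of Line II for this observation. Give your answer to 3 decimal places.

The responsibility of component k is P(Z=k) f_k(x) divided by Σ_j P(Z=j) f_j(x).
Evaluate each component's likelihood at the observed value:
  f_I = e^(−3.3)·3.3^2/2! = 0.200829
  f_II = e^(−4.4)·4.4^2/2! = 0.118845
  f_III = e^(−5.0)·5.0^2/2! = 0.0842243
  f_IV = e^(−5.5)·5.5^2/2! = 0.0618124
Prior × likelihood for each component:
  P(Z=I)·f_I = 0.37 × 0.200829 = 0.0743067
  P(Z=II)·f_II = 0.24 × 0.118845 = 0.0285227
  P(Z=III)·f_III = 0.07 × 0.0842243 = 0.0058957
  P(Z=IV)·f_IV = 0.32 × 0.0618124 = 0.01978
Marginal: 0.0743067 + 0.0285227 + 0.0058957 + 0.01978 = 0.128505
So the posterior for Line II is 0.0285227 / 0.128505 ≈ 0.222.

0.222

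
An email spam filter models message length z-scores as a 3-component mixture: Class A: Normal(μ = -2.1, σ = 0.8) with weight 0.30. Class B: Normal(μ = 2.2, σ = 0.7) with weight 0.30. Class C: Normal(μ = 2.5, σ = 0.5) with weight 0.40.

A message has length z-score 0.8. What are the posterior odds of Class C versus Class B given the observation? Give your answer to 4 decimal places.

0.0426

Posterior odds = (w_i f_i(x)) / (w_j f_j(x)); the normalising sum cancels.
Component likelihoods at x = 0.8:
  L_A = 0.000698827
  L_B = 0.07713
  L_C = 0.00246444
Posterior odds = (w_C·L_C) / (w_B·L_B) = (0.40·0.00246444) / (0.30·0.07713) = 0.000985775 / 0.023139 ≈ 0.0426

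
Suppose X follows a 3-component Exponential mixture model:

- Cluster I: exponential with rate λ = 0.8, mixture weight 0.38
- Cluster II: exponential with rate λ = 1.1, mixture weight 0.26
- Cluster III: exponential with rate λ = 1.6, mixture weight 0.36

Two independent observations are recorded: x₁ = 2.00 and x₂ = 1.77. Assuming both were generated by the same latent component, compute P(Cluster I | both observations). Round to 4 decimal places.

By Bayes' theorem, P(k | x) = w_k f_k(x) / Σ_j w_j f_j(x).
Since both observations come from the same component, the likelihood for component k is f_k(x₁)·f_k(x₂).
  p_I = [0.161517] × [0.194146] = 0.031358
  p_II = [0.121883] × [0.156972] = 0.0191323
  p_III = [0.0652195] × [0.0942319] = 0.00614576
Prior × likelihood for each component:
  w_I·p_I = 0.38 × 0.031358 = 0.011916
  w_II·p_II = 0.26 × 0.0191323 = 0.00497439
  w_III·p_III = 0.36 × 0.00614576 = 0.00221247
Evidence: 0.011916 + 0.00497439 + 0.00221247 = 0.0191029
P(Cluster I | x₁,x₂) = 0.011916 / 0.0191029 ≈ 0.6238

0.6238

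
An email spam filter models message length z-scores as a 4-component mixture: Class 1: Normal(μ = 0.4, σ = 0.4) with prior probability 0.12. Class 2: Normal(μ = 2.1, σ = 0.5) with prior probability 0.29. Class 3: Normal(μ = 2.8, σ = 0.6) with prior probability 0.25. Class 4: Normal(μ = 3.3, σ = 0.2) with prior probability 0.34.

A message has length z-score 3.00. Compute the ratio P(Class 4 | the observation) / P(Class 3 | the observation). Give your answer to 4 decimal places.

1.4003

Posterior odds = (π_i f_i(x)) / (π_j f_j(x)); the normalising sum cancels.
Normal densities:
  p_1 = 6.67389e-10
  p_2 = 0.1579
  p_3 = 0.628972
  p_4 = 0.647588
Odds = (0.34/0.25) × (0.647588/0.628972) = 1.36 × 1.0296 ≈ 1.4003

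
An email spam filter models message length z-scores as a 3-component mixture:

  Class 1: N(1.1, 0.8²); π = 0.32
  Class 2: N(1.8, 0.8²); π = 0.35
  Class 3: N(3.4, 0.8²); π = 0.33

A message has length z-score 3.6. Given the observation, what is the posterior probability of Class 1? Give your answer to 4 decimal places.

0.0069

Posterior ∝ prior × likelihood, so P(k | x) ∝ π_k f_k(x); normalise over all components.
Evaluate each component's likelihood at the observed value:
  p_1 = (1/(0.8·√(2π)))·exp(−(3.6−1.1)²/(2·0.8²)) = 0.498678·exp(-4.88281) = 0.00377782
  p_2 = (1/(0.8·√(2π)))·exp(−(3.6−1.8)²/(2·0.8²)) = 0.498678·exp(-2.53125) = 0.0396746
  p_3 = (1/(0.8·√(2π)))·exp(−(3.6−3.4)²/(2·0.8²)) = 0.498678·exp(-0.03125) = 0.483335
Prior × likelihood for each component:
  π_1·p_1 = 0.32 × 0.00377782 = 0.0012089
  π_2·p_2 = 0.35 × 0.0396746 = 0.0138861
  π_3·p_3 = 0.33 × 0.483335 = 0.159501
Sum: 0.0012089 + 0.0138861 + 0.159501 = 0.174596
Responsibility of Class 1: 0.0012089 / 0.174596 ≈ 0.0069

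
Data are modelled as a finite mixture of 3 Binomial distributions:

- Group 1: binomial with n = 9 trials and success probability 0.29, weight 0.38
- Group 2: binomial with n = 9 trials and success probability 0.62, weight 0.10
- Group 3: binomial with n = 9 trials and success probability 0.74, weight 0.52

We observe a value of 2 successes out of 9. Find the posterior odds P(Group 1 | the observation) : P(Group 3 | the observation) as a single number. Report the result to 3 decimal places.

Only the two components matter; the odds are (π_i f_i(x)) / (π_j f_j(x)).
Evaluate each component's likelihood at the observed value:
  p_1 = 0.275364
  p_2 = 0.0158333
  p_3 = 0.00158336
Odds = (0.38/0.52) × (0.275364/0.00158336) = 0.730769 × 173.911 ≈ 127.089

127.089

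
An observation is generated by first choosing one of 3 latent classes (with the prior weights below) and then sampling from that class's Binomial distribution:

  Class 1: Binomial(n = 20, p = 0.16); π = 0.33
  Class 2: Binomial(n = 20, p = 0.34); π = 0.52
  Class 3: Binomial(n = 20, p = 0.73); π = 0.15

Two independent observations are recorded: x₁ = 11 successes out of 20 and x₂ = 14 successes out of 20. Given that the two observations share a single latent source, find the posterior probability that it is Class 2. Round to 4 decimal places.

Apply Bayes' rule: the posterior for each component is proportional to its prior times its likelihood at x.
Since both observations come from the same component, the likelihood for component k is f_k(x₁)·f_k(x₂).
  f_1 = [6.15232e-05] × [9.81159e-08] = 6.03641e-12
  f_2 = [0.0280136] × [0.000883796] = 2.47583e-05
  f_3 = [0.040182] × [0.183268] = 0.00736406
Weight by the priors:
  w_1·f_1 = 0.33 × 6.03641e-12 = 1.99201e-12
  w_2·f_2 = 0.52 × 2.47583e-05 = 1.28743e-05
  w_3·f_3 = 0.15 × 0.00736406 = 0.00110461
Evidence: 1.99201e-12 + 1.28743e-05 + 0.00110461 = 0.00111748
P(Class 2 | x) = 1.28743e-05 / 0.00111748 ≈ 0.0115

0.0115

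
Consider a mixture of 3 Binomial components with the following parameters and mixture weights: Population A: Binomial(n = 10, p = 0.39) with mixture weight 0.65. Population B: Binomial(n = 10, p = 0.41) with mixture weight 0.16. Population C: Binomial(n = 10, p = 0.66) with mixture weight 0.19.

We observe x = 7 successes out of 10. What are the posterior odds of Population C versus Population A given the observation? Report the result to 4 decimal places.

The posterior odds equal the prior odds times the likelihood ratio: (π_i/π_j)·(f_i(x)/f_j(x)).
Evaluate each component's likelihood at the observed value:
  p_A = C(10,7)·0.39^7·0.61^3 = 120·0.00137231·0.226981 = 0.0373786
  p_B = C(10,7)·0.41^7·0.59^3 = 120·0.00194754·0.205379 = 0.0479981
  p_C = C(10,7)·0.66^7·0.34^3 = 120·0.0545516·0.039304 = 0.257292
Posterior odds = (π_C·p_C) / (π_A·p_A) = (0.19·0.257292) / (0.65·0.0373786) = 0.0488854 / 0.0242961 ≈ 2.0121

2.0121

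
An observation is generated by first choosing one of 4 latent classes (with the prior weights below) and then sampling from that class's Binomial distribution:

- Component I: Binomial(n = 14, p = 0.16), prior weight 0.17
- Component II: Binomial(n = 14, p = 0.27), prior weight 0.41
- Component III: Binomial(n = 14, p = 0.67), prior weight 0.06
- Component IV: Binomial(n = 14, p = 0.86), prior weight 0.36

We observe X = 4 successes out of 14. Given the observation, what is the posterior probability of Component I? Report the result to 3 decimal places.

0.172

Posterior ∝ prior × likelihood, so P(k | x) ∝ π_k f_k(x); normalise over all components.
Binomial probabilities:
  L_I = 0.114738
  L_II = 0.228622
  L_III = 0.00308939
  L_IV = 1.58383e-06
Prior × likelihood for each component:
  π_I·L_I = 0.17 × 0.114738 = 0.0195054
  π_II·L_II = 0.41 × 0.228622 = 0.093735
  π_III·L_III = 0.06 × 0.00308939 = 0.000185363
  π_IV·L_IV = 0.36 × 1.58383e-06 = 5.70178e-07
Evidence: 0.0195054 + 0.093735 + 0.000185363 + 5.70178e-07 = 0.113426
Responsibility of Component I: 0.0195054 / 0.113426 ≈ 0.172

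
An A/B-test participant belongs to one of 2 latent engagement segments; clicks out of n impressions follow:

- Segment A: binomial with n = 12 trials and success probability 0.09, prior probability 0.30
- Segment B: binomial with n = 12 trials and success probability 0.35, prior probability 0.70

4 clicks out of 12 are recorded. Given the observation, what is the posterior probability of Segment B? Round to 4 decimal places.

The responsibility of component k is P(Z=k) f_k(x) divided by Σ_j P(Z=j) f_j(x).
Evaluate each component's likelihood at the observed value:
  p_A = C(12,4)·0.09^4·0.91^8 = 495·6.561e-05·0.470253 = 0.0152724
  p_B = C(12,4)·0.35^4·0.65^8 = 495·0.0150062·0.0318645 = 0.236692
Prior × likelihood for each component:
  P(Z=A)·p_A = 0.30 × 0.0152724 = 0.00458171
  P(Z=B)·p_B = 0.70 × 0.236692 = 0.165685
Normaliser: 0.00458171 + 0.165685 = 0.170266
P(Segment B | the observation) = 0.165685 / 0.170266 ≈ 0.9731

0.9731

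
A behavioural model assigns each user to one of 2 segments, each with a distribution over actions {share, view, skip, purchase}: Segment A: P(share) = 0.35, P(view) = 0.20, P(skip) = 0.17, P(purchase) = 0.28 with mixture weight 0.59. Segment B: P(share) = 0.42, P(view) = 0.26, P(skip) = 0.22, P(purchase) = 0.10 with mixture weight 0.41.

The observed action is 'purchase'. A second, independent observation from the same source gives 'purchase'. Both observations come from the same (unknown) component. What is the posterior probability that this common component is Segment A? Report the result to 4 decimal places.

Apply Bayes' rule: the posterior for each component is proportional to its prior times its likelihood at x.
Since both observations come from the same component, the likelihood for component k is f_k(x₁)·f_k(x₂).
  f_A = [P(purchase | comp) = 0.28] × [0.28] = 0.0784
  f_B = [P(purchase | comp) = 0.10] × [0.1] = 0.01
Multiply by the mixture weights:
  π_A·f_A = 0.59 × 0.0784 = 0.046256
  π_B·f_B = 0.41 × 0.01 = 0.0041
Marginal: 0.046256 + 0.0041 = 0.050356
So the posterior for Segment A is 0.046256 / 0.050356 ≈ 0.9186.

0.9186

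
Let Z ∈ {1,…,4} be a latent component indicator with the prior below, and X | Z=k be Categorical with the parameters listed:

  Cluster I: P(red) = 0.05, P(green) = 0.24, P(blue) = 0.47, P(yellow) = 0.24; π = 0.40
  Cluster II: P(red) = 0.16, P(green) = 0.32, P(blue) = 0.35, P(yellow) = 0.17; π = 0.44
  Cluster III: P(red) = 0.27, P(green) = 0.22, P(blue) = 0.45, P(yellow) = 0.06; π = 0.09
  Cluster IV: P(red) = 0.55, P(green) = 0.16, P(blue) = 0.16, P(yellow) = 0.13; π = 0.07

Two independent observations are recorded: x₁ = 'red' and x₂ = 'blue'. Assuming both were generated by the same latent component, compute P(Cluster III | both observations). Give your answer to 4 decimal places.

0.2138

Apply Bayes' rule: the posterior for each component is proportional to its prior times its likelihood at x.
Since both observations come from the same component, the likelihood for component k is f_k(x₁)·f_k(x₂).
  f_I = [0.05] × [0.47] = 0.0235
  f_II = [0.16] × [0.35] = 0.056
  f_III = [0.27] × [0.45] = 0.1215
  f_IV = [0.55] × [0.16] = 0.088
Unnormalised posteriors:
  P(Z=I)·f_I = 0.40 × 0.0235 = 0.0094
  P(Z=II)·f_II = 0.44 × 0.056 = 0.02464
  P(Z=III)·f_III = 0.09 × 0.1215 = 0.010935
  P(Z=IV)·f_IV = 0.07 × 0.088 = 0.00616
Normaliser: 0.0094 + 0.02464 + 0.010935 + 0.00616 = 0.051135
So the posterior for Cluster III is 0.010935 / 0.051135 ≈ 0.2138.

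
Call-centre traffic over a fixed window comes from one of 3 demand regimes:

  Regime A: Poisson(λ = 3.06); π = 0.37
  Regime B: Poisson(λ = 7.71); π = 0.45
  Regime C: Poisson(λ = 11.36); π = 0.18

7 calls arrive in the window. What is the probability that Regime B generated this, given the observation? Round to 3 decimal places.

0.775

The responsibility of component k is π_k f_k(x) divided by Σ_j π_j f_j(x).
Evaluate each component's likelihood at the observed value:
  p_A = e^(−3.06)·3.06^7/7! = 0.0233711
  p_B = e^(−7.71)·7.71^7/7! = 0.144059
  p_C = e^(−11.36)·11.36^7/7! = 0.0564459
Weight by the priors:
  π_A·p_A = 0.37 × 0.0233711 = 0.00864729
  π_B·p_B = 0.45 × 0.144059 = 0.0648264
  π_C·p_C = 0.18 × 0.0564459 = 0.0101603
Denominator: 0.00864729 + 0.0648264 + 0.0101603 = 0.083634
P(Regime B | the observation) ≈ 0.775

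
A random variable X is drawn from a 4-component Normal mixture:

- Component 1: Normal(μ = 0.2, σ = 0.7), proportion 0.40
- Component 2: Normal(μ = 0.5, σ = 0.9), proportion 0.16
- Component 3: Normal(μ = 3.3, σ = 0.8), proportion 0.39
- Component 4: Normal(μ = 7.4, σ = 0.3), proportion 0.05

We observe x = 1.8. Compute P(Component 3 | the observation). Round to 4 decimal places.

0.4456

The responsibility of component k is π_k f_k(x) divided by Σ_j π_j f_j(x).
Evaluate each component's likelihood at the observed value:
  f_1 = 0.0418147
  f_2 = 0.156173
  f_3 = 0.0859828
  f_4 = 2.88429e-76
Multiply by the mixture weights:
  π_1·f_1 = 0.40 × 0.0418147 = 0.0167259
  π_2·f_2 = 0.16 × 0.156173 = 0.0249878
  π_3·f_3 = 0.39 × 0.0859828 = 0.0335333
  π_4·f_4 = 0.05 × 2.88429e-76 = 1.44215e-77
Sum: 0.0167259 + 0.0249878 + 0.0335333 + 1.44215e-77 = 0.0752469
So the posterior for Component 3 is 0.0335333 / 0.0752469 ≈ 0.4456.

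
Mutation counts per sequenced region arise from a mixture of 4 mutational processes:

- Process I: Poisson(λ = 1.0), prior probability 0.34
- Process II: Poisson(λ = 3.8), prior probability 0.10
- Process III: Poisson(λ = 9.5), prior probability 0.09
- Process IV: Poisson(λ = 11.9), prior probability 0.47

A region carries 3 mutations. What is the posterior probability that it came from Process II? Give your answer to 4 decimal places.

The responsibility of component k is P(Z=k) f_k(x) divided by Σ_j P(Z=j) f_j(x).
Component likelihoods at x = 3 mutations:
  p_I = 0.0613132
  p_II = 0.204588
  p_III = 0.010696
  p_IV = 0.00190715
Prior × likelihood for each component:
  P(Z=I)·p_I = 0.34 × 0.0613132 = 0.0208465
  P(Z=II)·p_II = 0.10 × 0.204588 = 0.0204588
  P(Z=III)·p_III = 0.09 × 0.010696 = 0.000962641
  P(Z=IV)·p_IV = 0.47 × 0.00190715 = 0.000896361
Denominator: 0.0208465 + 0.0204588 + 0.000962641 + 0.000896361 = 0.0431643
P(Process II | data) = 0.0204588 / 0.0431643 ≈ 0.4740

0.4740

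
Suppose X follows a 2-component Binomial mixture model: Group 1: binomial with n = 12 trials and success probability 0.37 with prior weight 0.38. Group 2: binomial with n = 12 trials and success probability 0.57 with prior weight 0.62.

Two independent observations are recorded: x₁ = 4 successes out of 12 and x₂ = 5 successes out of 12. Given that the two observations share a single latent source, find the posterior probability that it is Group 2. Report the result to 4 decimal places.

0.2058

By Bayes' theorem, P(k | x) = π_k f_k(x) / Σ_j π_j f_j(x).
Since both observations come from the same component, the likelihood for component k is f_k(x₁)·f_k(x₂).
  L_1 = [C(12,4)·0.37^4·0.63^8 = 495·0.0187416·0.0248156 = 0.230217] × [0.21633] = 0.0498028
  L_2 = [C(12,4)·0.57^4·0.43^8 = 495·0.10556·0.00116882 = 0.0610734] × [0.129532] = 0.00791099
Unnormalised posteriors:
  π_1·L_1 = 0.38 × 0.0498028 = 0.0189251
  π_2·L_2 = 0.62 × 0.00791099 = 0.00490481
Denominator: 0.0189251 + 0.00490481 = 0.0238299
P(Group 2 | data) = 0.00490481 / 0.0238299 ≈ 0.2058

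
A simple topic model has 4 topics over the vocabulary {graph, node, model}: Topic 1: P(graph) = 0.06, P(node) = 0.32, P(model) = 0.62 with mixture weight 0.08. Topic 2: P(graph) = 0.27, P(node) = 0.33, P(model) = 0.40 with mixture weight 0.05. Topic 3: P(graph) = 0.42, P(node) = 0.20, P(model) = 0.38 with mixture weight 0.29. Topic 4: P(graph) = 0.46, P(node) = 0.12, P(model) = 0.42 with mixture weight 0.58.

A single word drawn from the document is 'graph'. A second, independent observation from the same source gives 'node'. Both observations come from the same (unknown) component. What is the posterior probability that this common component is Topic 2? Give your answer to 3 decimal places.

Posterior ∝ prior × likelihood, so P(k | x) ∝ w_k f_k(x); normalise over all components.
Since both observations come from the same component, the likelihood for component k is f_k(x₁)·f_k(x₂).
  f_1 = [P(graph | comp) = 0.06] × [0.32] = 0.0192
  f_2 = [P(graph | comp) = 0.27] × [0.33] = 0.0891
  f_3 = [P(graph | comp) = 0.42] × [0.2] = 0.084
  f_4 = [P(graph | comp) = 0.46] × [0.12] = 0.0552
Prior × likelihood for each component:
  w_1·f_1 = 0.08 × 0.0192 = 0.001536
  w_2·f_2 = 0.05 × 0.0891 = 0.004455
  w_3·f_3 = 0.29 × 0.084 = 0.02436
  w_4·f_4 = 0.58 × 0.0552 = 0.032016
Evidence: 0.001536 + 0.004455 + 0.02436 + 0.032016 = 0.062367
P(Topic 2 | x) ≈ 0.071

0.071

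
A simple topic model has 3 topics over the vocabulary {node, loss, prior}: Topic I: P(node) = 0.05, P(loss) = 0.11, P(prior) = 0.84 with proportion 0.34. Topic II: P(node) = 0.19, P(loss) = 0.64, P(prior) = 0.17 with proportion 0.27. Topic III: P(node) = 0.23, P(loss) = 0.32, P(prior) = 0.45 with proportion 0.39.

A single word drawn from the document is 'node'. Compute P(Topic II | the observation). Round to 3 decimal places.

By Bayes' theorem, P(k | x) = w_k f_k(x) / Σ_j w_j f_j(x).
Evaluate each component's likelihood at the observed value:
  f_I = P(node | comp) = 0.05
  f_II = P(node | comp) = 0.19
  f_III = P(node | comp) = 0.23
Multiply by the mixture weights:
  w_I·f_I = 0.34 × 0.05 = 0.017
  w_II·f_II = 0.27 × 0.19 = 0.0513
  w_III·f_III = 0.39 × 0.23 = 0.0897
Evidence: 0.017 + 0.0513 + 0.0897 = 0.158
Responsibility of Topic II: 0.0513 / 0.158 ≈ 0.325

0.325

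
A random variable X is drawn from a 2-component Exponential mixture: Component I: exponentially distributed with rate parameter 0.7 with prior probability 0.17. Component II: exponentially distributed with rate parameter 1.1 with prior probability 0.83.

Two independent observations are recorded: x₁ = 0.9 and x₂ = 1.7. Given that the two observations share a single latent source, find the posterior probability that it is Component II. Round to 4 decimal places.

0.8099

By Bayes' theorem, P(k | x) = P(Z=k) f_k(x) / Σ_j P(Z=j) f_j(x).
Since both observations come from the same component, the likelihood for component k is f_k(x₁)·f_k(x₂).
  f_I = [0.372814] × [0.212955] = 0.0793926
  f_II = [0.408734] × [0.169536] = 0.0692952
Weight by the priors:
  P(Z=I)·f_I = 0.17 × 0.0793926 = 0.0134967
  P(Z=II)·f_II = 0.83 × 0.0692952 = 0.057515
Sum: 0.0134967 + 0.057515 = 0.0710118
So the posterior for Component II is 0.057515 / 0.0710118 ≈ 0.8099.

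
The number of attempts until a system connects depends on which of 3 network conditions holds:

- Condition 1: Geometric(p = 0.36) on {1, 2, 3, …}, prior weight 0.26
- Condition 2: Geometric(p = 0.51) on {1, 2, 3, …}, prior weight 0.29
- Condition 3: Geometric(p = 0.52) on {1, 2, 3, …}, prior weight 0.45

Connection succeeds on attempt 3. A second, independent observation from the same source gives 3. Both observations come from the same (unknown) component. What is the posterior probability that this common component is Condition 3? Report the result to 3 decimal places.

0.392

The responsibility of component k is π_k f_k(x) divided by Σ_j π_j f_j(x).
Since both observations come from the same component, the likelihood for component k is f_k(x₁)·f_k(x₂).
  f_1 = [0.36·(1−0.36)^2 = 0.36·0.4096 = 0.147456] × [0.147456] = 0.0217433
  f_2 = [0.51·(1−0.51)^2 = 0.51·0.2401 = 0.122451] × [0.122451] = 0.0149942
  f_3 = [0.52·(1−0.52)^2 = 0.52·0.2304 = 0.119808] × [0.119808] = 0.014354
Multiply by the mixture weights:
  π_1·f_1 = 0.26 × 0.0217433 = 0.00565325
  π_2·f_2 = 0.29 × 0.0149942 = 0.00434833
  π_3·f_3 = 0.45 × 0.014354 = 0.00645928
Marginal: 0.00565325 + 0.00434833 + 0.00645928 = 0.0164609
Responsibility of Condition 3: 0.00645928 / 0.0164609 ≈ 0.392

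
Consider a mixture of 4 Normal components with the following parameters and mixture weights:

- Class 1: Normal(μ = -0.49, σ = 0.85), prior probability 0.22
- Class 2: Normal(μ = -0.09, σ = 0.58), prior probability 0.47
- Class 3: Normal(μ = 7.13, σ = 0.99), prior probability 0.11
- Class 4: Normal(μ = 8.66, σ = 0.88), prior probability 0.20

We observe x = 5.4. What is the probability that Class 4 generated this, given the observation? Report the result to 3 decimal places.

Apply Bayes' rule: the posterior for each component is proportional to its prior times its likelihood at x.
Component likelihoods at x = 5.4:
  L_1 = (1/(0.85·√(2π)))·exp(−(5.4−-0.49)²/(2·0.85²)) = 0.469344·exp(-24.00837) = 1.75706e-11
  L_2 = (1/(0.58·√(2π)))·exp(−(5.4−-0.09)²/(2·0.58²)) = 0.687832·exp(-44.79801) = 2.40965e-20
  L_3 = (1/(0.99·√(2π)))·exp(−(5.4−7.13)²/(2·0.99²)) = 0.402972·exp(-1.52683) = 0.0875345
  L_4 = (1/(0.88·√(2π)))·exp(−(5.4−8.66)²/(2·0.88²)) = 0.453344·exp(-6.86183) = 0.00047465
Weight by the priors:
  π_1·L_1 = 0.22 × 1.75706e-11 = 3.86553e-12
  π_2·L_2 = 0.47 × 2.40965e-20 = 1.13254e-20
  π_3·L_3 = 0.11 × 0.0875345 = 0.0096288
  π_4·L_4 = 0.20 × 0.00047465 = 9.49299e-05
Denominator: 3.86553e-12 + 1.13254e-20 + 0.0096288 + 9.49299e-05 = 0.00972373
P(Class 4 | x) ≈ 0.010

0.010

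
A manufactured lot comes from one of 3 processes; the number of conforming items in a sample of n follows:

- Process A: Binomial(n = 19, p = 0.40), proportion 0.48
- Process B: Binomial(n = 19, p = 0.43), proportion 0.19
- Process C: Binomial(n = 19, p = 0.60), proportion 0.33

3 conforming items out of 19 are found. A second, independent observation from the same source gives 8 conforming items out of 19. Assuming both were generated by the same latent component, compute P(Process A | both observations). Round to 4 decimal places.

0.8193

Apply Bayes' rule: the posterior for each component is proportional to its prior times its likelihood at x.
Since both observations come from the same component, the likelihood for component k is f_k(x₁)·f_k(x₂).
  p_A = [C(19,3)·0.40^3·0.60^16 = 969·0.064·0.000282111 = 0.0174954] × [0.179706] = 0.00314402
  p_B = [C(19,3)·0.43^3·0.57^16 = 969·0.079507·0.000124165 = 0.00956592] × [0.182301] = 0.00174388
  p_C = [C(19,3)·0.60^3·0.40^16 = 969·0.216·4.29497e-07 = 8.98954e-05] × [0.0532462] = 4.78658e-06
Weight by the priors:
  π_A·p_A = 0.48 × 0.00314402 = 0.00150913
  π_B·p_B = 0.19 × 0.00174388 = 0.000331337
  π_C·p_C = 0.33 × 4.78658e-06 = 1.57957e-06
Sum: 0.00150913 + 0.000331337 + 1.57957e-06 = 0.00184205
P(Process A | x) = 0.00150913 / 0.00184205 ≈ 0.8193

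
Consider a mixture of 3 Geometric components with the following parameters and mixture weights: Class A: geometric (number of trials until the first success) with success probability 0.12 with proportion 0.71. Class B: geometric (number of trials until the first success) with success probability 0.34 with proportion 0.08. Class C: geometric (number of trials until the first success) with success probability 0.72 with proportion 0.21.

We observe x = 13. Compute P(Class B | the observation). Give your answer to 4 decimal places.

0.0100

By Bayes' theorem, P(k | x) = π_k f_k(x) / Σ_j π_j f_j(x).
Geometric probabilities:
  L_A = 0.12·(1−0.12)^12 = 0.12·0.215671 = 0.0258805
  L_B = 0.34·(1−0.34)^12 = 0.34·0.00683168 = 0.00232277
  L_C = 0.72·(1−0.72)^12 = 0.72·2.32218e-07 = 1.67197e-07
Weight by the priors:
  π_A·L_A = 0.71 × 0.0258805 = 0.0183752
  π_B·L_B = 0.08 × 0.00232277 = 0.000185822
  π_C·L_C = 0.21 × 1.67197e-07 = 3.51114e-08
Evidence: 0.0183752 + 0.000185822 + 3.51114e-08 = 0.018561
P(Class B | data) = 0.000185822 / 0.018561 ≈ 0.0100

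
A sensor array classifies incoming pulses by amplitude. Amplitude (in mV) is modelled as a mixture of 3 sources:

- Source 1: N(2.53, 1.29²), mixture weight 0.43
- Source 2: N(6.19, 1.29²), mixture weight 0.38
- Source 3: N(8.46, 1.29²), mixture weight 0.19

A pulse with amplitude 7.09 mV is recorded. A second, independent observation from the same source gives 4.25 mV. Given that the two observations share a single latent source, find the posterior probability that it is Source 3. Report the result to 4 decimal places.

0.0054

The responsibility of component k is π_k f_k(x) divided by Σ_j π_j f_j(x).
Since both observations come from the same component, the likelihood for component k is f_k(x₁)·f_k(x₂).
  p_1 = [(1/(1.29·√(2π)))·exp(−(7.09−2.53)²/(2·1.29²)) = 0.309258·exp(-6.24770) = 0.000598381] × [0.12714] = 7.6078e-05
  p_2 = [(1/(1.29·√(2π)))·exp(−(7.09−6.19)²/(2·1.29²)) = 0.309258·exp(-0.24337) = 0.242451] × [0.0998185] = 0.0242011
  p_3 = [(1/(1.29·√(2π)))·exp(−(7.09−8.46)²/(2·1.29²)) = 0.309258·exp(-0.56394) = 0.175956] × [0.00150493] = 0.000264801
Unnormalised posteriors:
  π_1·p_1 = 0.43 × 7.6078e-05 = 3.27135e-05
  π_2·p_2 = 0.38 × 0.0242011 = 0.00919641
  π_3·p_3 = 0.19 × 0.000264801 = 5.03122e-05
Evidence: 3.27135e-05 + 0.00919641 + 5.03122e-05 = 0.00927944
P(Source 3 | x) ≈ 0.0054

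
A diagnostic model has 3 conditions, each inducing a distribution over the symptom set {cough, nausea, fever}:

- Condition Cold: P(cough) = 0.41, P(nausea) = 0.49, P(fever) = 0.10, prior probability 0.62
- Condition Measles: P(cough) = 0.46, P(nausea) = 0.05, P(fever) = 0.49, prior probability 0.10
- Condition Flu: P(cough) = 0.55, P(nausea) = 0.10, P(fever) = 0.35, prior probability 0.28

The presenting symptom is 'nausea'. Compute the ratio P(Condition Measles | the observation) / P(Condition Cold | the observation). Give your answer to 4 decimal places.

0.0165

Since P(k|x) ∝ w_k f_k(x), the posterior odds are w_i f_i(x) / (w_j f_j(x)).
Component likelihoods at x = 'nausea':
  f_Cold = P(nausea | comp) = 0.49
  f_Measles = P(nausea | comp) = 0.05
  f_Flu = P(nausea | comp) = 0.10
0.005 / 0.3038 ≈ 0.0165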